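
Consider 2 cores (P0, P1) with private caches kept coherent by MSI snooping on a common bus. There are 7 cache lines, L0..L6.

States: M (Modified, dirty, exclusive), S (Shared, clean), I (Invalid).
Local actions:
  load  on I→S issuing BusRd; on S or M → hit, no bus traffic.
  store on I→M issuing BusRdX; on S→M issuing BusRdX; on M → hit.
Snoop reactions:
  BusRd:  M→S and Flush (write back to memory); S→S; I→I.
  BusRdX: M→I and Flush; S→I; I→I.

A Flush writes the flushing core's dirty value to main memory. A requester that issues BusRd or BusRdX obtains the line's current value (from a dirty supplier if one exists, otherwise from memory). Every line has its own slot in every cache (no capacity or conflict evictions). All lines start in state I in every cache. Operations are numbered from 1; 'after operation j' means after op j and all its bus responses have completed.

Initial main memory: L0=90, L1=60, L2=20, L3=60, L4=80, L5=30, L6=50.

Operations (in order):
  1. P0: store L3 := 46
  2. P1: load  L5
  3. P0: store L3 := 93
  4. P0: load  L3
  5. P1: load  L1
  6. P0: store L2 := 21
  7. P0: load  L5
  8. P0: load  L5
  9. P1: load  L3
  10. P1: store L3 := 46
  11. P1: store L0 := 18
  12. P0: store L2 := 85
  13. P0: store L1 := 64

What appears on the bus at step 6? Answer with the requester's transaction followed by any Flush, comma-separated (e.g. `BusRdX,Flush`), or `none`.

[1] P0: store L3 := 46 | P0:M(46), P1:I | bus: BusRdX
[2] P1: load  L5 | P0:I, P1:S(30) | bus: BusRd
[3] P0: store L3 := 93 | P0:M(93), P1:I | bus: none
[4] P0: load  L3 | P0:M(93), P1:I | bus: none
[5] P1: load  L1 | P0:I, P1:S(60) | bus: BusRd
[6] P0: store L2 := 21 | P0:M(21), P1:I | bus: BusRdX
[7] P0: load  L5 | P0:S(30), P1:S(30) | bus: BusRd
[8] P0: load  L5 | P0:S(30), P1:S(30) | bus: none
[9] P1: load  L3 | P0:S(93), P1:S(93) | bus: BusRd,Flush
[10] P1: store L3 := 46 | P0:I, P1:M(46) | bus: BusRdX
[11] P1: store L0 := 18 | P0:I, P1:M(18) | bus: BusRdX
[12] P0: store L2 := 85 | P0:M(85), P1:I | bus: none
[13] P0: store L1 := 64 | P0:M(64), P1:I | bus: BusRdX

bus = BusRdX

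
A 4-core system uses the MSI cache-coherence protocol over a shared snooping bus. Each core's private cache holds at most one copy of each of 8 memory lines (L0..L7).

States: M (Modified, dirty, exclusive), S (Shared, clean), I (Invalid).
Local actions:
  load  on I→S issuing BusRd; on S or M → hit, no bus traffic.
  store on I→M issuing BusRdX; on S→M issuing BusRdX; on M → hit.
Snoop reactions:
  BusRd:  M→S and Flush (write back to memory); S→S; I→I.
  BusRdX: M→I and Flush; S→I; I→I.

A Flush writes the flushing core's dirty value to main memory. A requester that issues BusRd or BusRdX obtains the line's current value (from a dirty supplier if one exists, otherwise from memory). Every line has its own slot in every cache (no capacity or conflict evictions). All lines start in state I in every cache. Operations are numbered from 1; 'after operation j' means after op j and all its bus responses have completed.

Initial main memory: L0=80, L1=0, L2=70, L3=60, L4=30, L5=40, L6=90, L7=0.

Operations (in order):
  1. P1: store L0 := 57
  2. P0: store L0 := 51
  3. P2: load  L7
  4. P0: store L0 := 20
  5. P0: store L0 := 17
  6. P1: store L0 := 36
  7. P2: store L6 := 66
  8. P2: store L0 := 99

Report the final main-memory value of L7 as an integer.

[1] P1: store L0 := 57 | P0:I, P1:M(57), P2:I, P3:I | bus: BusRdX
[2] P0: store L0 := 51 | P0:M(51), P1:I, P2:I, P3:I | bus: BusRdX,Flush
[3] P2: load  L7 | P0:I, P1:I, P2:S(0), P3:I | bus: BusRd
[4] P0: store L0 := 20 | P0:M(20), P1:I, P2:I, P3:I | bus: none
[5] P0: store L0 := 17 | P0:M(17), P1:I, P2:I, P3:I | bus: none
[6] P1: store L0 := 36 | P0:I, P1:M(36), P2:I, P3:I | bus: BusRdX,Flush
[7] P2: store L6 := 66 | P0:I, P1:I, P2:M(66), P3:I | bus: BusRdX
[8] P2: store L0 := 99 | P0:I, P1:I, P2:M(99), P3:I | bus: BusRdX,Flush

memory[L7] = 0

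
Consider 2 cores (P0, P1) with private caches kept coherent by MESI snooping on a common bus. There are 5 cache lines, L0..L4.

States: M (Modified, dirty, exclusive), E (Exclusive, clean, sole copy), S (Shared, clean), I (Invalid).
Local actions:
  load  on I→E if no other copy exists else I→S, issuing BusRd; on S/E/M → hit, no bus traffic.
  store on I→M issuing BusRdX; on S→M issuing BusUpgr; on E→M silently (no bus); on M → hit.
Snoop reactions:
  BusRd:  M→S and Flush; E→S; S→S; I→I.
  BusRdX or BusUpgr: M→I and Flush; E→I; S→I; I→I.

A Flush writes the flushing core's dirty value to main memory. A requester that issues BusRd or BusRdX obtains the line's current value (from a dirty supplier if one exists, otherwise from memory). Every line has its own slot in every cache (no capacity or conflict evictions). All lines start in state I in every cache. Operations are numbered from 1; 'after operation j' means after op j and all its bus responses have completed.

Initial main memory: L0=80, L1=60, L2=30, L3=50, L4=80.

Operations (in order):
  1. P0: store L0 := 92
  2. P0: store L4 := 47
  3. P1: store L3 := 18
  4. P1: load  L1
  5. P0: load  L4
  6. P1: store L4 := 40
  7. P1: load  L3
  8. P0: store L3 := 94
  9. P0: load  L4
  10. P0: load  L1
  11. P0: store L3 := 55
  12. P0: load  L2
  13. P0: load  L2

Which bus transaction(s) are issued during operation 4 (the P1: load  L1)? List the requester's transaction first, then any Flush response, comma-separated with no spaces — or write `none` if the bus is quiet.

bus = BusRd

step 1: P0: store L0 := 92  ⟶  MI  (L0)  txn=BusRdX  M[L0]=80
step 2: P0: store L4 := 47  ⟶  MI  (L4)  txn=BusRdX  M[L4]=80
step 3: P1: store L3 := 18  ⟶  IM  (L3)  txn=BusRdX  M[L3]=50
step 4: P1: load  L1  ⟶  IE  (L1)  txn=BusRd  M[L1]=60
step 5: P0: load  L4  ⟶  MI  (L4)  txn=∅  M[L4]=80
step 6: P1: store L4 := 40  ⟶  IM  (L4)  txn=BusRdX+Flush  M[L4]=47
step 7: P1: load  L3  ⟶  IM  (L3)  txn=∅  M[L3]=50
step 8: P0: store L3 := 94  ⟶  MI  (L3)  txn=BusRdX+Flush  M[L3]=18
step 9: P0: load  L4  ⟶  SS  (L4)  txn=BusRd+Flush  M[L4]=40
step 10: P0: load  L1  ⟶  SS  (L1)  txn=BusRd  M[L1]=60
step 11: P0: store L3 := 55  ⟶  MI  (L3)  txn=∅  M[L3]=18
step 12: P0: load  L2  ⟶  EI  (L2)  txn=BusRd  M[L2]=30
step 13: P0: load  L2  ⟶  EI  (L2)  txn=∅  M[L2]=30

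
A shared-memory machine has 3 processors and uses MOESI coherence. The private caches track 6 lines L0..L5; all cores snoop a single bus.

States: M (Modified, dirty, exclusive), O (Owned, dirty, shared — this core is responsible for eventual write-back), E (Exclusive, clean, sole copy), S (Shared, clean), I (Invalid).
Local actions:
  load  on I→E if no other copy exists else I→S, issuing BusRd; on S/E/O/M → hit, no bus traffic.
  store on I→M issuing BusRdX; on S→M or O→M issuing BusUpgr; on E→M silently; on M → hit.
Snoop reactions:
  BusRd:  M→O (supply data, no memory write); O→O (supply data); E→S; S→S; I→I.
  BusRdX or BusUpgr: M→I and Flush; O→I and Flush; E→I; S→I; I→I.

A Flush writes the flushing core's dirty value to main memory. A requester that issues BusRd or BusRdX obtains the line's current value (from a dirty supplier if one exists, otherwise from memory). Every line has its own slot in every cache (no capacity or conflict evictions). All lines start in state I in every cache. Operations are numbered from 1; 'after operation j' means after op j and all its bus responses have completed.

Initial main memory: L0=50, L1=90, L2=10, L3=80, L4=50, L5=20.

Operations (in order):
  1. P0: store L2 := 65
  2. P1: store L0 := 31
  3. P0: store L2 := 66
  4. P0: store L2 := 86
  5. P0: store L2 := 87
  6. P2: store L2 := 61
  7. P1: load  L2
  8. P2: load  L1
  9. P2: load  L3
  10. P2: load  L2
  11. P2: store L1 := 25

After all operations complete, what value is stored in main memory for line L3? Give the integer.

memory[L3] = 80

1. P0: store L2 := 65  bus=[BusRdX]  L2: P0=M P1=I P2=I  mem[L2]=10
2. P1: store L0 := 31  bus=[BusRdX]  L0: P0=I P1=M P2=I  mem[L0]=50
3. P0: store L2 := 66  bus=[-]  L2: P0=M P1=I P2=I  mem[L2]=10
4. P0: store L2 := 86  bus=[-]  L2: P0=M P1=I P2=I  mem[L2]=10
5. P0: store L2 := 87  bus=[-]  L2: P0=M P1=I P2=I  mem[L2]=10
6. P2: store L2 := 61  bus=[BusRdX,Flush]  L2: P0=I P1=I P2=M  mem[L2]=87
7. P1: load  L2  bus=[BusRd]  L2: P0=I P1=S P2=O  mem[L2]=87
8. P2: load  L1  bus=[BusRd]  L1: P0=I P1=I P2=E  mem[L1]=90
9. P2: load  L3  bus=[BusRd]  L3: P0=I P1=I P2=E  mem[L3]=80
10. P2: load  L2  bus=[-]  L2: P0=I P1=S P2=O  mem[L2]=87
11. P2: store L1 := 25  bus=[-]  L1: P0=I P1=I P2=M  mem[L1]=90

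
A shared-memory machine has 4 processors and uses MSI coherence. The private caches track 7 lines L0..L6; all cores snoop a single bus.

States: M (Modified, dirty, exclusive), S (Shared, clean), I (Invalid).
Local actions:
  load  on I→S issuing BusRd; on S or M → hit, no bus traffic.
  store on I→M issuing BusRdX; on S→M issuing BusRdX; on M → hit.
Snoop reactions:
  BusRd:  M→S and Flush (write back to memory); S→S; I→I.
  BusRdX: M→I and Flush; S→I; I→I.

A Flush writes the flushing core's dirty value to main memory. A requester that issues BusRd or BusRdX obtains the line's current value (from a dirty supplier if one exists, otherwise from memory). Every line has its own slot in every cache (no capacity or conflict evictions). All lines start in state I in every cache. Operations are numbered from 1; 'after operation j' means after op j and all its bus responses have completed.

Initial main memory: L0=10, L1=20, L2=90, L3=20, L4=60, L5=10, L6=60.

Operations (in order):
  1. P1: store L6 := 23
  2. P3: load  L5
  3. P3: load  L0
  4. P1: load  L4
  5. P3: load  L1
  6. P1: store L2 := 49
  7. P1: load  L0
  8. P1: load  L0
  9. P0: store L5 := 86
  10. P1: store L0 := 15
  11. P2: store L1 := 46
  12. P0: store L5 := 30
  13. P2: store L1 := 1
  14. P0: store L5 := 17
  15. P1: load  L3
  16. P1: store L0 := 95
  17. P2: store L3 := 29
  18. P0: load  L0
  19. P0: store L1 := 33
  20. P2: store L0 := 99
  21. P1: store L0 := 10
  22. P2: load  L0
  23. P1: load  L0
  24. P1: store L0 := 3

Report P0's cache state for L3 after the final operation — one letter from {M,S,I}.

state = I

[1] P1: store L6 := 23 | P0:I, P1:M(23), P2:I, P3:I | bus: BusRdX
[2] P3: load  L5 | P0:I, P1:I, P2:I, P3:S(10) | bus: BusRd
[3] P3: load  L0 | P0:I, P1:I, P2:I, P3:S(10) | bus: BusRd
[4] P1: load  L4 | P0:I, P1:S(60), P2:I, P3:I | bus: BusRd
[5] P3: load  L1 | P0:I, P1:I, P2:I, P3:S(20) | bus: BusRd
[6] P1: store L2 := 49 | P0:I, P1:M(49), P2:I, P3:I | bus: BusRdX
[7] P1: load  L0 | P0:I, P1:S(10), P2:I, P3:S(10) | bus: BusRd
[8] P1: load  L0 | P0:I, P1:S(10), P2:I, P3:S(10) | bus: none
[9] P0: store L5 := 86 | P0:M(86), P1:I, P2:I, P3:I | bus: BusRdX
[10] P1: store L0 := 15 | P0:I, P1:M(15), P2:I, P3:I | bus: BusRdX
[11] P2: store L1 := 46 | P0:I, P1:I, P2:M(46), P3:I | bus: BusRdX
[12] P0: store L5 := 30 | P0:M(30), P1:I, P2:I, P3:I | bus: none
[13] P2: store L1 := 1 | P0:I, P1:I, P2:M(1), P3:I | bus: none
[14] P0: store L5 := 17 | P0:M(17), P1:I, P2:I, P3:I | bus: none
[15] P1: load  L3 | P0:I, P1:S(20), P2:I, P3:I | bus: BusRd
[16] P1: store L0 := 95 | P0:I, P1:M(95), P2:I, P3:I | bus: none
[17] P2: store L3 := 29 | P0:I, P1:I, P2:M(29), P3:I | bus: BusRdX
[18] P0: load  L0 | P0:S(95), P1:S(95), P2:I, P3:I | bus: BusRd,Flush
[19] P0: store L1 := 33 | P0:M(33), P1:I, P2:I, P3:I | bus: BusRdX,Flush
[20] P2: store L0 := 99 | P0:I, P1:I, P2:M(99), P3:I | bus: BusRdX
[21] P1: store L0 := 10 | P0:I, P1:M(10), P2:I, P3:I | bus: BusRdX,Flush
[22] P2: load  L0 | P0:I, P1:S(10), P2:S(10), P3:I | bus: BusRd,Flush
[23] P1: load  L0 | P0:I, P1:S(10), P2:S(10), P3:I | bus: none
[24] P1: store L0 := 3 | P0:I, P1:M(3), P2:I, P3:I | bus: BusRdX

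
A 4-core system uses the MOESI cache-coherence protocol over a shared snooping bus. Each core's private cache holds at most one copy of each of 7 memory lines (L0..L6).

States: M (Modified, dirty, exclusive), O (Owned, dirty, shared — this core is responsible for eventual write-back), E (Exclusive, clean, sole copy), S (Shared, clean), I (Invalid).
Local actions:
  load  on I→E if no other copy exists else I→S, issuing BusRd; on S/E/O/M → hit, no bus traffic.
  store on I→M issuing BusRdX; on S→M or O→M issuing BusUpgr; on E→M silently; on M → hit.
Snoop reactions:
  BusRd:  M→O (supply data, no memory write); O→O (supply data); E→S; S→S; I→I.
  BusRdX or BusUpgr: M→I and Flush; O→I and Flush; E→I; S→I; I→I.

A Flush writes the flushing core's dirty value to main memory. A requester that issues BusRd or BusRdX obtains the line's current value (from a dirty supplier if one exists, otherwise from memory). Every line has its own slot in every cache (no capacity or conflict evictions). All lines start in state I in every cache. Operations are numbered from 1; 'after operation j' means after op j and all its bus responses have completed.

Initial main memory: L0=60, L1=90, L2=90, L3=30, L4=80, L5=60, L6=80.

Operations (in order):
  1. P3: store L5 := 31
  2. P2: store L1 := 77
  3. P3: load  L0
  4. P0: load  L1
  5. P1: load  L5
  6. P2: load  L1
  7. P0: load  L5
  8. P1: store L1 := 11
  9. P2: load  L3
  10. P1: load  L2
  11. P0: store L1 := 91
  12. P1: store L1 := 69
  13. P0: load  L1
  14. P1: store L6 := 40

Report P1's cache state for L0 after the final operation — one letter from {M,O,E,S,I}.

state = I

1. P3: store L5 := 31  bus=[BusRdX]  L5: P0=I P1=I P2=I P3=M  mem[L5]=60
2. P2: store L1 := 77  bus=[BusRdX]  L1: P0=I P1=I P2=M P3=I  mem[L1]=90
3. P3: load  L0  bus=[BusRd]  L0: P0=I P1=I P2=I P3=E  mem[L0]=60
4. P0: load  L1  bus=[BusRd]  L1: P0=S P1=I P2=O P3=I  mem[L1]=90
5. P1: load  L5  bus=[BusRd]  L5: P0=I P1=S P2=I P3=O  mem[L5]=60
6. P2: load  L1  bus=[-]  L1: P0=S P1=I P2=O P3=I  mem[L1]=90
7. P0: load  L5  bus=[BusRd]  L5: P0=S P1=S P2=I P3=O  mem[L5]=60
8. P1: store L1 := 11  bus=[BusRdX,Flush]  L1: P0=I P1=M P2=I P3=I  mem[L1]=77
9. P2: load  L3  bus=[BusRd]  L3: P0=I P1=I P2=E P3=I  mem[L3]=30
10. P1: load  L2  bus=[BusRd]  L2: P0=I P1=E P2=I P3=I  mem[L2]=90
11. P0: store L1 := 91  bus=[BusRdX,Flush]  L1: P0=M P1=I P2=I P3=I  mem[L1]=11
12. P1: store L1 := 69  bus=[BusRdX,Flush]  L1: P0=I P1=M P2=I P3=I  mem[L1]=91
13. P0: load  L1  bus=[BusRd]  L1: P0=S P1=O P2=I P3=I  mem[L1]=91
14. P1: store L6 := 40  bus=[BusRdX]  L6: P0=I P1=M P2=I P3=I  mem[L6]=80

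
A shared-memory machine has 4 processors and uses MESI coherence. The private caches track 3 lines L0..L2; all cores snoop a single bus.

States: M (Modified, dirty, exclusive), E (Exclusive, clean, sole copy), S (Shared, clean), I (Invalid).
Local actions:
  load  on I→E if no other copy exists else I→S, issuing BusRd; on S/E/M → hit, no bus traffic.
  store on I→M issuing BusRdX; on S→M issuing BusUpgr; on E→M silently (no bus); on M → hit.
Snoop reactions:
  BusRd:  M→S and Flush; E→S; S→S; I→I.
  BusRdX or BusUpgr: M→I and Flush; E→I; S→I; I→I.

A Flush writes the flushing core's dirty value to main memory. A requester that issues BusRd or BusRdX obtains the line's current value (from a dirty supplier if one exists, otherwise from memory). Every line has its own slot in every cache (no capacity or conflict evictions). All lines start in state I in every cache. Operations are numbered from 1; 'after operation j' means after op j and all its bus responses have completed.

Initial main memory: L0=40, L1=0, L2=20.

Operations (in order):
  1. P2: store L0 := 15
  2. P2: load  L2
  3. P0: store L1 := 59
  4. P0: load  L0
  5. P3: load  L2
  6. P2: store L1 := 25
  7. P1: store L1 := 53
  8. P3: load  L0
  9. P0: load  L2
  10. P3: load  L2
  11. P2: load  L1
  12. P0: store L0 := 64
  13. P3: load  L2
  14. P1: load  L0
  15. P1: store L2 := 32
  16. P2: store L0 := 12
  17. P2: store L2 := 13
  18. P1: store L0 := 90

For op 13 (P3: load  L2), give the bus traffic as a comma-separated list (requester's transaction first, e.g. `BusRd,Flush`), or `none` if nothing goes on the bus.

bus = none

step 1: P2: store L0 := 15  ⟶  IIMI  (L0)  txn=BusRdX  M[L0]=40
step 2: P2: load  L2  ⟶  IIEI  (L2)  txn=BusRd  M[L2]=20
step 3: P0: store L1 := 59  ⟶  MIII  (L1)  txn=BusRdX  M[L1]=0
step 4: P0: load  L0  ⟶  SISI  (L0)  txn=BusRd+Flush  M[L0]=15
step 5: P3: load  L2  ⟶  IISS  (L2)  txn=BusRd  M[L2]=20
step 6: P2: store L1 := 25  ⟶  IIMI  (L1)  txn=BusRdX+Flush  M[L1]=59
step 7: P1: store L1 := 53  ⟶  IMII  (L1)  txn=BusRdX+Flush  M[L1]=25
step 8: P3: load  L0  ⟶  SISS  (L0)  txn=BusRd  M[L0]=15
step 9: P0: load  L2  ⟶  SISS  (L2)  txn=BusRd  M[L2]=20
step 10: P3: load  L2  ⟶  SISS  (L2)  txn=∅  M[L2]=20
step 11: P2: load  L1  ⟶  ISSI  (L1)  txn=BusRd+Flush  M[L1]=53
step 12: P0: store L0 := 64  ⟶  MIII  (L0)  txn=BusUpgr  M[L0]=15
step 13: P3: load  L2  ⟶  SISS  (L2)  txn=∅  M[L2]=20
step 14: P1: load  L0  ⟶  SSII  (L0)  txn=BusRd+Flush  M[L0]=64
step 15: P1: store L2 := 32  ⟶  IMII  (L2)  txn=BusRdX  M[L2]=20
step 16: P2: store L0 := 12  ⟶  IIMI  (L0)  txn=BusRdX  M[L0]=64
step 17: P2: store L2 := 13  ⟶  IIMI  (L2)  txn=BusRdX+Flush  M[L2]=32
step 18: P1: store L0 := 90  ⟶  IMII  (L0)  txn=BusRdX+Flush  M[L0]=12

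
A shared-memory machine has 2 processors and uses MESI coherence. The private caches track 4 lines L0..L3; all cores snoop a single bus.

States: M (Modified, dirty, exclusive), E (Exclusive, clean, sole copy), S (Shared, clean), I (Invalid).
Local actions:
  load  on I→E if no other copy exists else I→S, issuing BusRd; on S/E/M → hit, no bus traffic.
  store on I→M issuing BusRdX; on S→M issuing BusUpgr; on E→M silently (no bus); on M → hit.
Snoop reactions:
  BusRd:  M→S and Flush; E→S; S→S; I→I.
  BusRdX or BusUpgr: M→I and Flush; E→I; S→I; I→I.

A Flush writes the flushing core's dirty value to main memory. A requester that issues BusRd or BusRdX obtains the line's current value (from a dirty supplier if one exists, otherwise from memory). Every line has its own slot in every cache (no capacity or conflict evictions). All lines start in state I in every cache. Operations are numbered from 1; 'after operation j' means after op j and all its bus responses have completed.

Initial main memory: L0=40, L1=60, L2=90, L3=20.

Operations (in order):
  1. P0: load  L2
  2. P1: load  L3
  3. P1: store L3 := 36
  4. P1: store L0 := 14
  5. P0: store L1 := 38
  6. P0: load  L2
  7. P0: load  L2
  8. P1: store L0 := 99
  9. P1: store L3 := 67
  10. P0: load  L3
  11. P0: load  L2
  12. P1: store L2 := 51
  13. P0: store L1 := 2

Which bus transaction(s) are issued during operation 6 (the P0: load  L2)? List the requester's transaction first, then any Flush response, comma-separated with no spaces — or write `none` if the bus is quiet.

bus = none

1. P0: load  L2  bus=[BusRd]  L2: P0=E P1=I  mem[L2]=90
2. P1: load  L3  bus=[BusRd]  L3: P0=I P1=E  mem[L3]=20
3. P1: store L3 := 36  bus=[-]  L3: P0=I P1=M  mem[L3]=20
4. P1: store L0 := 14  bus=[BusRdX]  L0: P0=I P1=M  mem[L0]=40
5. P0: store L1 := 38  bus=[BusRdX]  L1: P0=M P1=I  mem[L1]=60
6. P0: load  L2  bus=[-]  L2: P0=E P1=I  mem[L2]=90
7. P0: load  L2  bus=[-]  L2: P0=E P1=I  mem[L2]=90
8. P1: store L0 := 99  bus=[-]  L0: P0=I P1=M  mem[L0]=40
9. P1: store L3 := 67  bus=[-]  L3: P0=I P1=M  mem[L3]=20
10. P0: load  L3  bus=[BusRd,Flush]  L3: P0=S P1=S  mem[L3]=67
11. P0: load  L2  bus=[-]  L2: P0=E P1=I  mem[L2]=90
12. P1: store L2 := 51  bus=[BusRdX]  L2: P0=I P1=M  mem[L2]=90
13. P0: store L1 := 2  bus=[-]  L1: P0=M P1=I  mem[L1]=60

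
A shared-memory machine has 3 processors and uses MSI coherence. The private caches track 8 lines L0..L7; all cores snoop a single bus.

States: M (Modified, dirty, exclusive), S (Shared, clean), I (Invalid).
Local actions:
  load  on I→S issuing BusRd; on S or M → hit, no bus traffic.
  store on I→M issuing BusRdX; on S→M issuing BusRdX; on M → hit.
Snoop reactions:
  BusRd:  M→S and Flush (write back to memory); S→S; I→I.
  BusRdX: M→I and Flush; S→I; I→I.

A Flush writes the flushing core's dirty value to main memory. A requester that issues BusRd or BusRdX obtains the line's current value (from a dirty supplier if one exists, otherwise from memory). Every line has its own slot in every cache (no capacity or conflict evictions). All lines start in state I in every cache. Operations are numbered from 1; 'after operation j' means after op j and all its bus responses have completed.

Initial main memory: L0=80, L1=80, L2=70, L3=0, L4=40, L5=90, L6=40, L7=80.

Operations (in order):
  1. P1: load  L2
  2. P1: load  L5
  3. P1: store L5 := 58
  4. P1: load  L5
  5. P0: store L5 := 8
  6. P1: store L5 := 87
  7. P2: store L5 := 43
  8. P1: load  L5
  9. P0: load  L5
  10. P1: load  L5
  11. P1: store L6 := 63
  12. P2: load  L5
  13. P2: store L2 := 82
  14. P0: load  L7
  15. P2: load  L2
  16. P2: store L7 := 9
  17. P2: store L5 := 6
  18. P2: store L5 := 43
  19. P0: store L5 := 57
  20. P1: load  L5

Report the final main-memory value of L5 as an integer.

[1] P1: load  L2 | P0:I, P1:S(70), P2:I | bus: BusRd
[2] P1: load  L5 | P0:I, P1:S(90), P2:I | bus: BusRd
[3] P1: store L5 := 58 | P0:I, P1:M(58), P2:I | bus: BusRdX
[4] P1: load  L5 | P0:I, P1:M(58), P2:I | bus: none
[5] P0: store L5 := 8 | P0:M(8), P1:I, P2:I | bus: BusRdX,Flush
[6] P1: store L5 := 87 | P0:I, P1:M(87), P2:I | bus: BusRdX,Flush
[7] P2: store L5 := 43 | P0:I, P1:I, P2:M(43) | bus: BusRdX,Flush
[8] P1: load  L5 | P0:I, P1:S(43), P2:S(43) | bus: BusRd,Flush
[9] P0: load  L5 | P0:S(43), P1:S(43), P2:S(43) | bus: BusRd
[10] P1: load  L5 | P0:S(43), P1:S(43), P2:S(43) | bus: none
[11] P1: store L6 := 63 | P0:I, P1:M(63), P2:I | bus: BusRdX
[12] P2: load  L5 | P0:S(43), P1:S(43), P2:S(43) | bus: none
[13] P2: store L2 := 82 | P0:I, P1:I, P2:M(82) | bus: BusRdX
[14] P0: load  L7 | P0:S(80), P1:I, P2:I | bus: BusRd
[15] P2: load  L2 | P0:I, P1:I, P2:M(82) | bus: none
[16] P2: store L7 := 9 | P0:I, P1:I, P2:M(9) | bus: BusRdX
[17] P2: store L5 := 6 | P0:I, P1:I, P2:M(6) | bus: BusRdX
[18] P2: store L5 := 43 | P0:I, P1:I, P2:M(43) | bus: none
[19] P0: store L5 := 57 | P0:M(57), P1:I, P2:I | bus: BusRdX,Flush
[20] P1: load  L5 | P0:S(57), P1:S(57), P2:I | bus: BusRd,Flush

memory[L5] = 57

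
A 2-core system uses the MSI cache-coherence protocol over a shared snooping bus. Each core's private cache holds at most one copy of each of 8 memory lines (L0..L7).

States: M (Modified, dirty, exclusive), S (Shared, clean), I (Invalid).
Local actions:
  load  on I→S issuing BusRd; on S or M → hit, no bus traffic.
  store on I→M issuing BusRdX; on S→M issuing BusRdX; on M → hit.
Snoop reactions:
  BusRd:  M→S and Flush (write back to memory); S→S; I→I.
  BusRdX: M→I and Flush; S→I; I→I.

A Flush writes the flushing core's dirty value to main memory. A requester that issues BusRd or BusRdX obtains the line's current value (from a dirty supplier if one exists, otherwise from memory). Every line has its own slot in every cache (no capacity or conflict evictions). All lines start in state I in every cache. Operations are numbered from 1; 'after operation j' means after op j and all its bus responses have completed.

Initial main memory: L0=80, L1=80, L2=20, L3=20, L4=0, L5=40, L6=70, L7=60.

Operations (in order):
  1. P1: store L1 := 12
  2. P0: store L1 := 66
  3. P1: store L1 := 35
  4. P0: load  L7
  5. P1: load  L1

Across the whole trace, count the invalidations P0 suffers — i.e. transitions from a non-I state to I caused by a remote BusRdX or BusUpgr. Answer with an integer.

invalidations = 1

[1] P1: store L1 := 12 | P0:I, P1:M(12) | bus: BusRdX
[2] P0: store L1 := 66 | P0:M(66), P1:I | bus: BusRdX,Flush
[3] P1: store L1 := 35 | P0:I, P1:M(35) | bus: BusRdX,Flush
[4] P0: load  L7 | P0:S(60), P1:I | bus: BusRd
[5] P1: load  L1 | P0:I, P1:M(35) | bus: none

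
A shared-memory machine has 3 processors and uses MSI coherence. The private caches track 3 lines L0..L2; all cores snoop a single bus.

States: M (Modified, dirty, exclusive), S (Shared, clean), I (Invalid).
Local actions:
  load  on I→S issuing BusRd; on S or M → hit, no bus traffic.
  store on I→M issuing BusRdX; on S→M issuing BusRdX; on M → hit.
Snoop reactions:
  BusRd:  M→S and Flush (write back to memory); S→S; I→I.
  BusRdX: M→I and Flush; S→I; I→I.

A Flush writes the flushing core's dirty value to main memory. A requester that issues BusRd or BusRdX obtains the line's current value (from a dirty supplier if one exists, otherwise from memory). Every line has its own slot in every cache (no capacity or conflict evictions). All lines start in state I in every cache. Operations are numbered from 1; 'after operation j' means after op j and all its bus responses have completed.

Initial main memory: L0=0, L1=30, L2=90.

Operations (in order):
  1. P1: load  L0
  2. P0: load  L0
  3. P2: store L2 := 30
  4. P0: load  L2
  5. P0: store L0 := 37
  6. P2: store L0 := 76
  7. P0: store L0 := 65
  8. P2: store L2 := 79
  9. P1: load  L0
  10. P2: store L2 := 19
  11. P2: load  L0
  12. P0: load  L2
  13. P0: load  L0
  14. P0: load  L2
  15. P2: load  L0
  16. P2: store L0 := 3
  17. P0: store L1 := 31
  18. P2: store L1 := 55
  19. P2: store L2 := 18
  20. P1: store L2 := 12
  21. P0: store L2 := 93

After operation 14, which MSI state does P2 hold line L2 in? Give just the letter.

state = S

[1] P1: load  L0 | P0:I, P1:S(0), P2:I | bus: BusRd
[2] P0: load  L0 | P0:S(0), P1:S(0), P2:I | bus: BusRd
[3] P2: store L2 := 30 | P0:I, P1:I, P2:M(30) | bus: BusRdX
[4] P0: load  L2 | P0:S(30), P1:I, P2:S(30) | bus: BusRd,Flush
[5] P0: store L0 := 37 | P0:M(37), P1:I, P2:I | bus: BusRdX
[6] P2: store L0 := 76 | P0:I, P1:I, P2:M(76) | bus: BusRdX,Flush
[7] P0: store L0 := 65 | P0:M(65), P1:I, P2:I | bus: BusRdX,Flush
[8] P2: store L2 := 79 | P0:I, P1:I, P2:M(79) | bus: BusRdX
[9] P1: load  L0 | P0:S(65), P1:S(65), P2:I | bus: BusRd,Flush
[10] P2: store L2 := 19 | P0:I, P1:I, P2:M(19) | bus: none
[11] P2: load  L0 | P0:S(65), P1:S(65), P2:S(65) | bus: BusRd
[12] P0: load  L2 | P0:S(19), P1:I, P2:S(19) | bus: BusRd,Flush
[13] P0: load  L0 | P0:S(65), P1:S(65), P2:S(65) | bus: none
[14] P0: load  L2 | P0:S(19), P1:I, P2:S(19) | bus: none
[15] P2: load  L0 | P0:S(65), P1:S(65), P2:S(65) | bus: none
[16] P2: store L0 := 3 | P0:I, P1:I, P2:M(3) | bus: BusRdX
[17] P0: store L1 := 31 | P0:M(31), P1:I, P2:I | bus: BusRdX
[18] P2: store L1 := 55 | P0:I, P1:I, P2:M(55) | bus: BusRdX,Flush
[19] P2: store L2 := 18 | P0:I, P1:I, P2:M(18) | bus: BusRdX
[20] P1: store L2 := 12 | P0:I, P1:M(12), P2:I | bus: BusRdX,Flush
[21] P0: store L2 := 93 | P0:M(93), P1:I, P2:I | bus: BusRdX,Flush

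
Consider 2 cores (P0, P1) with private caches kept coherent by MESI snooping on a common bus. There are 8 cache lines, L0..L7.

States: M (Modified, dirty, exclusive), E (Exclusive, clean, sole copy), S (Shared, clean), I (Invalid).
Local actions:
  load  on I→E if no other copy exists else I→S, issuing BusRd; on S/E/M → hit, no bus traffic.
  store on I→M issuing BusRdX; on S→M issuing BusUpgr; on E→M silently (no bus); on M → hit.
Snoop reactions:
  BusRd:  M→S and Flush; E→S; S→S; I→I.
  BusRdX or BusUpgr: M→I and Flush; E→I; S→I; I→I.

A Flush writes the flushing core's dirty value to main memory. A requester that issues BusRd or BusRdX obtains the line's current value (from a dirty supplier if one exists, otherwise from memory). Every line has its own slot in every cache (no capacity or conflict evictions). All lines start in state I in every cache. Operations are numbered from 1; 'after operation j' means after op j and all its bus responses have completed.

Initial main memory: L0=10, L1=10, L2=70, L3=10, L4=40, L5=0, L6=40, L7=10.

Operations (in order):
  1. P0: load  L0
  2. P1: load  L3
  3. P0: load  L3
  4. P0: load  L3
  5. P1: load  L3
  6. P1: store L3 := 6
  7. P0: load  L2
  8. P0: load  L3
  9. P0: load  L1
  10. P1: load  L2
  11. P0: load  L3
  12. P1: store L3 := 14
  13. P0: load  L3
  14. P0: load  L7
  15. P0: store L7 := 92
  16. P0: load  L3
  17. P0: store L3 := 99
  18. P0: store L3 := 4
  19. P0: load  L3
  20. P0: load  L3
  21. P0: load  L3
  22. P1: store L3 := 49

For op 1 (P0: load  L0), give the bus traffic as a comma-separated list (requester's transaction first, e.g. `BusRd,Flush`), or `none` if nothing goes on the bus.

[1] P0: load  L0 | P0:E(10), P1:I | bus: BusRd
[2] P1: load  L3 | P0:I, P1:E(10) | bus: BusRd
[3] P0: load  L3 | P0:S(10), P1:S(10) | bus: BusRd
[4] P0: load  L3 | P0:S(10), P1:S(10) | bus: none
[5] P1: load  L3 | P0:S(10), P1:S(10) | bus: none
[6] P1: store L3 := 6 | P0:I, P1:M(6) | bus: BusUpgr
[7] P0: load  L2 | P0:E(70), P1:I | bus: BusRd
[8] P0: load  L3 | P0:S(6), P1:S(6) | bus: BusRd,Flush
[9] P0: load  L1 | P0:E(10), P1:I | bus: BusRd
[10] P1: load  L2 | P0:S(70), P1:S(70) | bus: BusRd
[11] P0: load  L3 | P0:S(6), P1:S(6) | bus: none
[12] P1: store L3 := 14 | P0:I, P1:M(14) | bus: BusUpgr
[13] P0: load  L3 | P0:S(14), P1:S(14) | bus: BusRd,Flush
[14] P0: load  L7 | P0:E(10), P1:I | bus: BusRd
[15] P0: store L7 := 92 | P0:M(92), P1:I | bus: none
[16] P0: load  L3 | P0:S(14), P1:S(14) | bus: none
[17] P0: store L3 := 99 | P0:M(99), P1:I | bus: BusUpgr
[18] P0: store L3 := 4 | P0:M(4), P1:I | bus: none
[19] P0: load  L3 | P0:M(4), P1:I | bus: none
[20] P0: load  L3 | P0:M(4), P1:I | bus: none
[21] P0: load  L3 | P0:M(4), P1:I | bus: none
[22] P1: store L3 := 49 | P0:I, P1:M(49) | bus: BusRdX,Flush

bus = BusRd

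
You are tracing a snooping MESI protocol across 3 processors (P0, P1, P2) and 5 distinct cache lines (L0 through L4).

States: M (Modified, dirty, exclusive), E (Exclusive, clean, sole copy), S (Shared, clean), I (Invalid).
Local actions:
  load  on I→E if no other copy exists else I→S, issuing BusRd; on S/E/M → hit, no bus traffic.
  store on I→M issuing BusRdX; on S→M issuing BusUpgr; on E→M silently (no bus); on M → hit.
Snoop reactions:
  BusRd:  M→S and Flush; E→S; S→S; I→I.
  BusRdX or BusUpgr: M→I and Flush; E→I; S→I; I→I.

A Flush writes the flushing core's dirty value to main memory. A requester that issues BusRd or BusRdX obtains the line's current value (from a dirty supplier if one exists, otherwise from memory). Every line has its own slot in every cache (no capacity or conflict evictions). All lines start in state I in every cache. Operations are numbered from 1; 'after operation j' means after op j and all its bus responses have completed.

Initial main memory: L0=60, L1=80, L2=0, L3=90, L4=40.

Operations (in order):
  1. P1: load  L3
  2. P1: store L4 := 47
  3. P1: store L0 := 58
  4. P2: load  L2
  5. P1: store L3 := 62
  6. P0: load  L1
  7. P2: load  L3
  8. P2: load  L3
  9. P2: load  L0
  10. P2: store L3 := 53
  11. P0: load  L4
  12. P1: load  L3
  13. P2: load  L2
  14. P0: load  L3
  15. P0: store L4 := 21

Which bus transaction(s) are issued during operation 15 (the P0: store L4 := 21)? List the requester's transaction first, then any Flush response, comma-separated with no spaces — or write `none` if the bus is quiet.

[1] P1: load  L3 | P0:I, P1:E(90), P2:I | bus: BusRd
[2] P1: store L4 := 47 | P0:I, P1:M(47), P2:I | bus: BusRdX
[3] P1: store L0 := 58 | P0:I, P1:M(58), P2:I | bus: BusRdX
[4] P2: load  L2 | P0:I, P1:I, P2:E(0) | bus: BusRd
[5] P1: store L3 := 62 | P0:I, P1:M(62), P2:I | bus: none
[6] P0: load  L1 | P0:E(80), P1:I, P2:I | bus: BusRd
[7] P2: load  L3 | P0:I, P1:S(62), P2:S(62) | bus: BusRd,Flush
[8] P2: load  L3 | P0:I, P1:S(62), P2:S(62) | bus: none
[9] P2: load  L0 | P0:I, P1:S(58), P2:S(58) | bus: BusRd,Flush
[10] P2: store L3 := 53 | P0:I, P1:I, P2:M(53) | bus: BusUpgr
[11] P0: load  L4 | P0:S(47), P1:S(47), P2:I | bus: BusRd,Flush
[12] P1: load  L3 | P0:I, P1:S(53), P2:S(53) | bus: BusRd,Flush
[13] P2: load  L2 | P0:I, P1:I, P2:E(0) | bus: none
[14] P0: load  L3 | P0:S(53), P1:S(53), P2:S(53) | bus: BusRd
[15] P0: store L4 := 21 | P0:M(21), P1:I, P2:I | bus: BusUpgr

bus = BusUpgr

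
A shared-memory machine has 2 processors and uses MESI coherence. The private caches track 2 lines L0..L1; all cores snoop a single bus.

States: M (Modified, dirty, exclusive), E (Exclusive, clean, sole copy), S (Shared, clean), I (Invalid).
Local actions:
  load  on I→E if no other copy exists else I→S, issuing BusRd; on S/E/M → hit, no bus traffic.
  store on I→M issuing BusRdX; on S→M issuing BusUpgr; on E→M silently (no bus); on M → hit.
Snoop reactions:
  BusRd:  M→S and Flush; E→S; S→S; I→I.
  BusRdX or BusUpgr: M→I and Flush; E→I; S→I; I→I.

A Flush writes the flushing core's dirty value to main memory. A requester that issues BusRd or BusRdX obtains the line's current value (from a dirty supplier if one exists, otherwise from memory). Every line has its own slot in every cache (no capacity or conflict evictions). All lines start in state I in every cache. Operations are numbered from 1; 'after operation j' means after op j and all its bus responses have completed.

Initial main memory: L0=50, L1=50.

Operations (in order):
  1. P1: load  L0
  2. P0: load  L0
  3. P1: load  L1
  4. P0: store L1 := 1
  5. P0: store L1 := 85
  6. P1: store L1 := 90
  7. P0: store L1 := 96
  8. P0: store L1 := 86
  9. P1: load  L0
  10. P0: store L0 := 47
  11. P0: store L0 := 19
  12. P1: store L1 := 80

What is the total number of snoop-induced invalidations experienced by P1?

[1] P1: load  L0 | P0:I, P1:E(50) | bus: BusRd
[2] P0: load  L0 | P0:S(50), P1:S(50) | bus: BusRd
[3] P1: load  L1 | P0:I, P1:E(50) | bus: BusRd
[4] P0: store L1 := 1 | P0:M(1), P1:I | bus: BusRdX
[5] P0: store L1 := 85 | P0:M(85), P1:I | bus: none
[6] P1: store L1 := 90 | P0:I, P1:M(90) | bus: BusRdX,Flush
[7] P0: store L1 := 96 | P0:M(96), P1:I | bus: BusRdX,Flush
[8] P0: store L1 := 86 | P0:M(86), P1:I | bus: none
[9] P1: load  L0 | P0:S(50), P1:S(50) | bus: none
[10] P0: store L0 := 47 | P0:M(47), P1:I | bus: BusUpgr
[11] P0: store L0 := 19 | P0:M(19), P1:I | bus: none
[12] P1: store L1 := 80 | P0:I, P1:M(80) | bus: BusRdX,Flush

invalidations = 3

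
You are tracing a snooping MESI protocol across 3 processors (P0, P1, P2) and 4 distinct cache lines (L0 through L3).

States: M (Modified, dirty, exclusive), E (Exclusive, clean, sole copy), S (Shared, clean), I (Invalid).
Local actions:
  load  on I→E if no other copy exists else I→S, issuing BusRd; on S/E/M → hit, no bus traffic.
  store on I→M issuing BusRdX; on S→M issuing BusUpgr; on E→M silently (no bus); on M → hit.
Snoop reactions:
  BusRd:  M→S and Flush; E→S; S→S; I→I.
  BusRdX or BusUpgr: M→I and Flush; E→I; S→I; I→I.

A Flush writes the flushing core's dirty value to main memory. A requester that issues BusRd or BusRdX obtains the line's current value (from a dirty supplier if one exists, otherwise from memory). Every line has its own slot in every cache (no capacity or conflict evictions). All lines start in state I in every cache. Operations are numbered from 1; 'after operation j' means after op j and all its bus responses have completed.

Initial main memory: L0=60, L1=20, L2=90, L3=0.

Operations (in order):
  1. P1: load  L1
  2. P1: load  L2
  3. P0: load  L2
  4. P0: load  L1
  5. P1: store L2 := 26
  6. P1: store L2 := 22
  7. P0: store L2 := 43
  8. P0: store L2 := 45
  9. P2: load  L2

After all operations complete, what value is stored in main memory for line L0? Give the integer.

memory[L0] = 60

1. P1: load  L1  bus=[BusRd]  L1: P0=I P1=E P2=I  mem[L1]=20
2. P1: load  L2  bus=[BusRd]  L2: P0=I P1=E P2=I  mem[L2]=90
3. P0: load  L2  bus=[BusRd]  L2: P0=S P1=S P2=I  mem[L2]=90
4. P0: load  L1  bus=[BusRd]  L1: P0=S P1=S P2=I  mem[L1]=20
5. P1: store L2 := 26  bus=[BusUpgr]  L2: P0=I P1=M P2=I  mem[L2]=90
6. P1: store L2 := 22  bus=[-]  L2: P0=I P1=M P2=I  mem[L2]=90
7. P0: store L2 := 43  bus=[BusRdX,Flush]  L2: P0=M P1=I P2=I  mem[L2]=22
8. P0: store L2 := 45  bus=[-]  L2: P0=M P1=I P2=I  mem[L2]=22
9. P2: load  L2  bus=[BusRd,Flush]  L2: P0=S P1=I P2=S  mem[L2]=45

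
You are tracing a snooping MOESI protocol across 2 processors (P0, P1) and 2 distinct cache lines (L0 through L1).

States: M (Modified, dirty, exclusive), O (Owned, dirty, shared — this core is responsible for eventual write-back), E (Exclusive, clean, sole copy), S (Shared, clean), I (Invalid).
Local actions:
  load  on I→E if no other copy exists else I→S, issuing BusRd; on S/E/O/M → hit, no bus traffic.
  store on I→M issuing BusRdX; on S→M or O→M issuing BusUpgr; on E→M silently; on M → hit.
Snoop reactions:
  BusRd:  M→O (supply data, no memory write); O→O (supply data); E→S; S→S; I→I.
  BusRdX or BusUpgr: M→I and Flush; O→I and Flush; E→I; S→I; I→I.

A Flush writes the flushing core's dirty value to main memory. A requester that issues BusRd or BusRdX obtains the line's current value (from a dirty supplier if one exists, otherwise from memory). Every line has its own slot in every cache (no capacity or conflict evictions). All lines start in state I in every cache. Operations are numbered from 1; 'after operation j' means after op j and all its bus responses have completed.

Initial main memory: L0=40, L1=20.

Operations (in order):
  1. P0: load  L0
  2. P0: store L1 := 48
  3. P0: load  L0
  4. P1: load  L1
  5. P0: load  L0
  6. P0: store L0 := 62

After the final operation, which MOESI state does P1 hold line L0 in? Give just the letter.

state = I

  op1 P0: load  L0 → E/I on L0; bus BusRd; mem=40
  op2 P0: store L1 := 48 → M/I on L1; bus BusRdX; mem=20
  op3 P0: load  L0 → E/I on L0; bus (none); mem=40
  op4 P1: load  L1 → O/S on L1; bus BusRd; mem=20
  op5 P0: load  L0 → E/I on L0; bus (none); mem=40
  op6 P0: store L0 := 62 → M/I on L0; bus (none); mem=40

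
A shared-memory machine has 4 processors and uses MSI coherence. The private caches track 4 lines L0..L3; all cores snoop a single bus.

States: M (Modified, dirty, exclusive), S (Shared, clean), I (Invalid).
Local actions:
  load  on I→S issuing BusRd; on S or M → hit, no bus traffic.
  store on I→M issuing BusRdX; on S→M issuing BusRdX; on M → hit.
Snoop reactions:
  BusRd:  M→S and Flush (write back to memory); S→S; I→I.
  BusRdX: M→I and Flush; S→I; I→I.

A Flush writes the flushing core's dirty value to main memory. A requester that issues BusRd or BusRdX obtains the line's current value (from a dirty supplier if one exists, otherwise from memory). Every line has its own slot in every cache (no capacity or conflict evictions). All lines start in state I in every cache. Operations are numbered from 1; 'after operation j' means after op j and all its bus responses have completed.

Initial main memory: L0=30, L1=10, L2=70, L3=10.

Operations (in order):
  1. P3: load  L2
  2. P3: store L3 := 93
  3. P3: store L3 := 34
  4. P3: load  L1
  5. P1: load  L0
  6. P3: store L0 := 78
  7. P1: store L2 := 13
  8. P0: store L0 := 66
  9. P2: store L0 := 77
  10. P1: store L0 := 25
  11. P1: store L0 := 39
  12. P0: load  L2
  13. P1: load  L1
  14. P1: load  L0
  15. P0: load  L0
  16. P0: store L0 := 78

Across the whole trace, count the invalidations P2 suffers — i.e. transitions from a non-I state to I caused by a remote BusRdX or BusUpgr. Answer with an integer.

  op1 P3: load  L2 → I/I/I/S on L2; bus BusRd; mem=70
  op2 P3: store L3 := 93 → I/I/I/M on L3; bus BusRdX; mem=10
  op3 P3: store L3 := 34 → I/I/I/M on L3; bus (none); mem=10
  op4 P3: load  L1 → I/I/I/S on L1; bus BusRd; mem=10
  op5 P1: load  L0 → I/S/I/I on L0; bus BusRd; mem=30
  op6 P3: store L0 := 78 → I/I/I/M on L0; bus BusRdX; mem=30
  op7 P1: store L2 := 13 → I/M/I/I on L2; bus BusRdX; mem=70
  op8 P0: store L0 := 66 → M/I/I/I on L0; bus BusRdX Flush; mem=78
  op9 P2: store L0 := 77 → I/I/M/I on L0; bus BusRdX Flush; mem=66
  op10 P1: store L0 := 25 → I/M/I/I on L0; bus BusRdX Flush; mem=77
  op11 P1: store L0 := 39 → I/M/I/I on L0; bus (none); mem=77
  op12 P0: load  L2 → S/S/I/I on L2; bus BusRd Flush; mem=13
  op13 P1: load  L1 → I/S/I/S on L1; bus BusRd; mem=10
  op14 P1: load  L0 → I/M/I/I on L0; bus (none); mem=77
  op15 P0: load  L0 → S/S/I/I on L0; bus BusRd Flush; mem=39
  op16 P0: store L0 := 78 → M/I/I/I on L0; bus BusRdX; mem=39

invalidations = 1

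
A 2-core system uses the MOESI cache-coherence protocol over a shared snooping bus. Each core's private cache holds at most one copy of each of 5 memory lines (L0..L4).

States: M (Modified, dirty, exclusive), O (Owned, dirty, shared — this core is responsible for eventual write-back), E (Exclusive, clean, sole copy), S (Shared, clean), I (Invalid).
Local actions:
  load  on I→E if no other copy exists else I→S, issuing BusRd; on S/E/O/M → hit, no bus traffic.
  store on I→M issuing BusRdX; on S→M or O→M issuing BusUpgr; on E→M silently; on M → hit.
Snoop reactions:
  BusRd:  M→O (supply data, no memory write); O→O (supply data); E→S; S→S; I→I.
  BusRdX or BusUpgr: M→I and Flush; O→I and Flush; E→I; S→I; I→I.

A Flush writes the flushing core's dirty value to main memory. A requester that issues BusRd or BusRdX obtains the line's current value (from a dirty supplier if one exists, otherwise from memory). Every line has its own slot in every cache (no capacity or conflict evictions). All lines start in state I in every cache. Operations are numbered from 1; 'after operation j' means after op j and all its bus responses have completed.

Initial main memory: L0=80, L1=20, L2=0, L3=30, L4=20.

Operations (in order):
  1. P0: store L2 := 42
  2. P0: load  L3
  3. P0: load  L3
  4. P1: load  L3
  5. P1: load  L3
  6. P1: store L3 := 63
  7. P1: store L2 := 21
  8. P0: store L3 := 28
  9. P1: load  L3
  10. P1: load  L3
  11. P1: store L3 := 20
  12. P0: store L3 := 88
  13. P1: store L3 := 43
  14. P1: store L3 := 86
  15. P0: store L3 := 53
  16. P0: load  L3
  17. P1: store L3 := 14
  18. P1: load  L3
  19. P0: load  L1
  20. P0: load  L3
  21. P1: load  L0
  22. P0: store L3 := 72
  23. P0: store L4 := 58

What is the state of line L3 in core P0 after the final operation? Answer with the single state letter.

state = M

step 1: P0: store L2 := 42  ⟶  MI  (L2)  txn=BusRdX  M[L2]=0
step 2: P0: load  L3  ⟶  EI  (L3)  txn=BusRd  M[L3]=30
step 3: P0: load  L3  ⟶  EI  (L3)  txn=∅  M[L3]=30
step 4: P1: load  L3  ⟶  SS  (L3)  txn=BusRd  M[L3]=30
step 5: P1: load  L3  ⟶  SS  (L3)  txn=∅  M[L3]=30
step 6: P1: store L3 := 63  ⟶  IM  (L3)  txn=BusUpgr  M[L3]=30
step 7: P1: store L2 := 21  ⟶  IM  (L2)  txn=BusRdX+Flush  M[L2]=42
step 8: P0: store L3 := 28  ⟶  MI  (L3)  txn=BusRdX+Flush  M[L3]=63
step 9: P1: load  L3  ⟶  OS  (L3)  txn=BusRd  M[L3]=63
step 10: P1: load  L3  ⟶  OS  (L3)  txn=∅  M[L3]=63
step 11: P1: store L3 := 20  ⟶  IM  (L3)  txn=BusUpgr+Flush  M[L3]=28
step 12: P0: store L3 := 88  ⟶  MI  (L3)  txn=BusRdX+Flush  M[L3]=20
step 13: P1: store L3 := 43  ⟶  IM  (L3)  txn=BusRdX+Flush  M[L3]=88
step 14: P1: store L3 := 86  ⟶  IM  (L3)  txn=∅  M[L3]=88
step 15: P0: store L3 := 53  ⟶  MI  (L3)  txn=BusRdX+Flush  M[L3]=86
step 16: P0: load  L3  ⟶  MI  (L3)  txn=∅  M[L3]=86
step 17: P1: store L3 := 14  ⟶  IM  (L3)  txn=BusRdX+Flush  M[L3]=53
step 18: P1: load  L3  ⟶  IM  (L3)  txn=∅  M[L3]=53
step 19: P0: load  L1  ⟶  EI  (L1)  txn=BusRd  M[L1]=20
step 20: P0: load  L3  ⟶  SO  (L3)  txn=BusRd  M[L3]=53
step 21: P1: load  L0  ⟶  IE  (L0)  txn=BusRd  M[L0]=80
step 22: P0: store L3 := 72  ⟶  MI  (L3)  txn=BusUpgr+Flush  M[L3]=14
step 23: P0: store L4 := 58  ⟶  MI  (L4)  txn=BusRdX  M[L4]=20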